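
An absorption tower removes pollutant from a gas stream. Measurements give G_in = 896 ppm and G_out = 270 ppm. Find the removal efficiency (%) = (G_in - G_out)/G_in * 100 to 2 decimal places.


Efficiency = (G_in - G_out) / G_in * 100%
Efficiency = (896 - 270) / 896 * 100
Efficiency = 626 / 896 * 100
Efficiency = 69.87%


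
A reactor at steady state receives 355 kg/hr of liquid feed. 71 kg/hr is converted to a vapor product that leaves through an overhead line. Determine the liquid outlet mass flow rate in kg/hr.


Steady-state mass balance on the main outlet: F_out = F_in - F_removed
F_out = 355 - 71
F_out = 284 kg/hr


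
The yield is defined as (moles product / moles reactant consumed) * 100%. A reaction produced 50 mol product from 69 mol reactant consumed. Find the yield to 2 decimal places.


Yield = (moles product / moles consumed) * 100%
Yield = (50 / 69) * 100
Yield = 0.7246 * 100
Yield = 72.46%


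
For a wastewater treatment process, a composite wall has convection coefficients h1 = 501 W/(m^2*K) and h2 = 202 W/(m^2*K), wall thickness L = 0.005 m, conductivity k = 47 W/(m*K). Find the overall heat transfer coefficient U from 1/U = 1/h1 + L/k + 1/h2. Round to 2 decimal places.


1/U = 1/h1 + L/k + 1/h2
1/U = 1/501 + 0.005/47 + 1/202
1/U = 0.001996008 + 0.000106383 + 0.004950495
1/U = 0.007052886
U = 141.79 W/(m^2*K)


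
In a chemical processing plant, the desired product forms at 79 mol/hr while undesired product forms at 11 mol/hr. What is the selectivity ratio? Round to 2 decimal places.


S = desired product rate / undesired product rate
S = 79 / 11
S = 7.18


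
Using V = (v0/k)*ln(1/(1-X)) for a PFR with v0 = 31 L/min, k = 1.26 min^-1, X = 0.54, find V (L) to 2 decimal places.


V = (v0/k) * ln(1/(1-X))
V = (31/1.26) * ln(1/(1-0.54))
V = 24.603175 * ln(2.173913)
V = 24.603175 * 0.776529
V = 19.11 L


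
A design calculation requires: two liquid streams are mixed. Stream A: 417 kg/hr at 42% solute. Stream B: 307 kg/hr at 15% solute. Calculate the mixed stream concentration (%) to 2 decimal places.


Mass balance on solute: F1*x1 + F2*x2 = F3*x3
F3 = F1 + F2 = 417 + 307 = 724 kg/hr
x3 = (F1*x1 + F2*x2)/F3
x3 = (417*0.42 + 307*0.15) / 724
x3 = 30.55%


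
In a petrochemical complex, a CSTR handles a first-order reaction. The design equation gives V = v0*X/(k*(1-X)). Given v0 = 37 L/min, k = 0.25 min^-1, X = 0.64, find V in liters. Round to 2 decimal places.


V = v0 * X / (k * (1 - X))
V = 37 * 0.64 / (0.25 * (1 - 0.64))
V = 23.68 / (0.25 * 0.36)
V = 23.68 / 0.09
V = 263.11 L


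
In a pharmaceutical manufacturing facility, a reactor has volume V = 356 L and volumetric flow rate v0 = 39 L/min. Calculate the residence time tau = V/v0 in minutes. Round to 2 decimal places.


tau = V / v0
tau = 356 / 39
tau = 9.13 min


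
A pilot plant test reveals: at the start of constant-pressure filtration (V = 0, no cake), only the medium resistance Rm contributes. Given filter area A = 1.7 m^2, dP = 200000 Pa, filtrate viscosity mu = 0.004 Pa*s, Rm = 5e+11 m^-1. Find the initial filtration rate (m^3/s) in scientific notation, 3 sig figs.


rate = A * dP / (mu * Rm)
rate = 1.7 * 200000 / (0.004 * 5e+11)
rate = 340000.0 / 2.000e+09
rate = 1.70e-04 m^3/s


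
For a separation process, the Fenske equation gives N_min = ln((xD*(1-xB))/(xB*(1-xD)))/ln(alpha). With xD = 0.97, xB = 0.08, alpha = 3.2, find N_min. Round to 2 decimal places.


N_min = ln((xD*(1-xB))/(xB*(1-xD))) / ln(alpha)
Numerator inside ln: 0.8924 / 0.0024 = 371.833333
ln(371.833333) = 5.918446
ln(alpha) = ln(3.2) = 1.163151
N_min = 5.918446 / 1.163151 = 5.09


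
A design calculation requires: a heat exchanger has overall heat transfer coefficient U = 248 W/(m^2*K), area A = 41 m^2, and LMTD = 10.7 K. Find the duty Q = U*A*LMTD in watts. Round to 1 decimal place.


Q = U * A * LMTD
Q = 248 * 41 * 10.7
Q = 108797.6 W


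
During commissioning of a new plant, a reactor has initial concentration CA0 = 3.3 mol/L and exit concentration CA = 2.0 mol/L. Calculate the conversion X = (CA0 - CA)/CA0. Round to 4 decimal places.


X = (CA0 - CA) / CA0
X = (3.3 - 2.0) / 3.3
X = 1.3 / 3.3
X = 0.3939


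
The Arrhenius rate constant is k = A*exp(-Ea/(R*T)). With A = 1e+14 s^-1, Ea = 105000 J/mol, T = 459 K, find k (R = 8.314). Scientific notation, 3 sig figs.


k = A * exp(-Ea/(R*T))
k = 1e+14 * exp(-105000 / (8.314 * 459))
k = 1e+14 * exp(-27.514815)
k = 1.12e+02


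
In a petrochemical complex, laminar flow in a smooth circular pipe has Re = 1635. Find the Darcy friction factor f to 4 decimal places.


f = 64 / Re
f = 64 / 1635
f = 0.0391


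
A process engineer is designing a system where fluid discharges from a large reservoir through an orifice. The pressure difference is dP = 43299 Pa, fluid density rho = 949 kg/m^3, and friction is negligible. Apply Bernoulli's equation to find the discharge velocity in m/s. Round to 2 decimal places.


v = sqrt(2*dP/rho)
v = sqrt(2*43299/949)
v = sqrt(91.251844)
v = 9.55 m/s


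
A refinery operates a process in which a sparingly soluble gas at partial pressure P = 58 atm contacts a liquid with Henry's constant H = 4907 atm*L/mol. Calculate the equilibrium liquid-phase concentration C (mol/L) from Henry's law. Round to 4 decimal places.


C = P / H
C = 58 / 4907
C = 0.0118 mol/L


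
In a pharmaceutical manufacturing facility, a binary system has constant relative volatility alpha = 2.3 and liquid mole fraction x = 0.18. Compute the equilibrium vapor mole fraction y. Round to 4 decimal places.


y = alpha*x / (1 + (alpha-1)*x)
y = 2.3*0.18 / (1 + (2.3-1)*0.18)
y = 0.414 / (1 + 0.234)
y = 0.414 / 1.234
y = 0.3355


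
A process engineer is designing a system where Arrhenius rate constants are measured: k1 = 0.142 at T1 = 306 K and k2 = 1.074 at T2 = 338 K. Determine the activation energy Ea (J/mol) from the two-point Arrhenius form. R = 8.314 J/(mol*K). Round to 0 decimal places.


Ea = R * ln(k2/k1) / (1/T1 - 1/T2)
ln(k2/k1) = ln(1.074/0.142) = 2.0233182
1/T1 - 1/T2 = 1/306 - 1/338 = 0.000309393975
Ea = 8.314 * 2.0233182 / 0.000309393975
Ea = 54370 J/mol


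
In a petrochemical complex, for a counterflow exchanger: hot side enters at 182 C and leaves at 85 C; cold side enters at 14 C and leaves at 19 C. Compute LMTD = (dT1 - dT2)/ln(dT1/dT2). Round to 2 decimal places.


dT1 = Th_in - Tc_out = 182 - 19 = 163
dT2 = Th_out - Tc_in = 85 - 14 = 71
LMTD = (dT1 - dT2) / ln(dT1/dT2)
LMTD = (163 - 71) / ln(163/71)
LMTD = 110.70 K


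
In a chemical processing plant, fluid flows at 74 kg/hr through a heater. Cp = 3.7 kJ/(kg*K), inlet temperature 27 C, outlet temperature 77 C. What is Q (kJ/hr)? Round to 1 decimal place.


Q = m_dot * Cp * (T2 - T1)
Q = 74 * 3.7 * (77 - 27)
Q = 74 * 3.7 * 50
Q = 13690.0 kJ/hr


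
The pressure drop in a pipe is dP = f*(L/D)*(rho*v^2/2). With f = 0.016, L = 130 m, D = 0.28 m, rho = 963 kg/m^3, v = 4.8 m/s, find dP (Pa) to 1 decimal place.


dP = f * (L/D) * (rho*v^2/2)
dP = 0.016 * (130/0.28) * (963*4.8^2/2)
L/D = 464.28571429
rho*v^2/2 = 963*23.04/2 = 11093.76
dP = 0.016 * 464.28571429 * 11093.76
dP = 82410.8 Pa


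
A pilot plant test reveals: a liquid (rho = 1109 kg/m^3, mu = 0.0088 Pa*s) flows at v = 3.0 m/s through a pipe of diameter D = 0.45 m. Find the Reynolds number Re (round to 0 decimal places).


Re = rho * v * D / mu
Re = 1109 * 3.0 * 0.45 / 0.0088
Re = 1497.15 / 0.0088
Re = 170131


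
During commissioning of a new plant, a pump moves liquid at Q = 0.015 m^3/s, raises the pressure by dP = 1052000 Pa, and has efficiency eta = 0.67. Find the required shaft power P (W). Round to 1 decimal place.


P = Q * dP / eta
P = 0.015 * 1052000 / 0.67
P = 15780.0 / 0.67
P = 23552.2 W


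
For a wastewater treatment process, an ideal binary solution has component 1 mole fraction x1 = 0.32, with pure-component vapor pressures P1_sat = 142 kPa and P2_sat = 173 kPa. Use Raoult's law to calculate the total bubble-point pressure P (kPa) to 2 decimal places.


P = x1*P1_sat + x2*P2_sat
x2 = 1 - x1 = 1 - 0.32 = 0.68
P = 0.32*142 + 0.68*173
P = 45.44 + 117.64
P = 163.08 kPa


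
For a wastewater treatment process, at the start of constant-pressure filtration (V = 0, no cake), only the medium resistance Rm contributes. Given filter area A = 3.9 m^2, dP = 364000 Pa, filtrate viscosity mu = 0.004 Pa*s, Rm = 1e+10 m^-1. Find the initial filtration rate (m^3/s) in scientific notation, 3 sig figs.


rate = A * dP / (mu * Rm)
rate = 3.9 * 364000 / (0.004 * 1e+10)
rate = 1419600.0 / 4.000e+07
rate = 3.55e-02 m^3/s


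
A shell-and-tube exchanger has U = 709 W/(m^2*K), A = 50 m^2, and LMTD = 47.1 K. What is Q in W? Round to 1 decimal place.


Q = U * A * LMTD
Q = 709 * 50 * 47.1
Q = 1669695.0 W


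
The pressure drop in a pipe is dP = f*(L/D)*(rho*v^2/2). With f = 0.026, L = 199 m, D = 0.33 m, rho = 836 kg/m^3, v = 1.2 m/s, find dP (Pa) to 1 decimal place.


dP = f * (L/D) * (rho*v^2/2)
dP = 0.026 * (199/0.33) * (836*1.2^2/2)
L/D = 603.03030303
rho*v^2/2 = 836*1.44/2 = 601.92
dP = 0.026 * 603.03030303 * 601.92
dP = 9437.4 Pa


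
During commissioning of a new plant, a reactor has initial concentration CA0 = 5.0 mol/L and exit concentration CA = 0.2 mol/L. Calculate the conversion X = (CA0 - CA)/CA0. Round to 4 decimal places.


X = (CA0 - CA) / CA0
X = (5.0 - 0.2) / 5.0
X = 4.8 / 5.0
X = 0.9600


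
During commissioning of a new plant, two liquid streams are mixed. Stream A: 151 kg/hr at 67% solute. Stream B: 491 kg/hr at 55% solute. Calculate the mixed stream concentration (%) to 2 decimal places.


Mass balance on solute: F1*x1 + F2*x2 = F3*x3
F3 = F1 + F2 = 151 + 491 = 642 kg/hr
x3 = (F1*x1 + F2*x2)/F3
x3 = (151*0.67 + 491*0.55) / 642
x3 = 57.82%


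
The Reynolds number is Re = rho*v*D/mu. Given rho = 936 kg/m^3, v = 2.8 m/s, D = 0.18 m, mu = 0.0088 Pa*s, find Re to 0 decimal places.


Re = rho * v * D / mu
Re = 936 * 2.8 * 0.18 / 0.0088
Re = 471.744 / 0.0088
Re = 53607


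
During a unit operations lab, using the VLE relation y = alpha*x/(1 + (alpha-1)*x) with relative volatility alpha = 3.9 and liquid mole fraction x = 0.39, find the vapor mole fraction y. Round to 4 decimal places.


y = alpha*x / (1 + (alpha-1)*x)
y = 3.9*0.39 / (1 + (3.9-1)*0.39)
y = 1.521 / (1 + 1.131)
y = 1.521 / 2.131
y = 0.7137


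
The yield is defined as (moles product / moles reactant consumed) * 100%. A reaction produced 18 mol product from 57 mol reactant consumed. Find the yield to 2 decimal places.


Yield = (moles product / moles consumed) * 100%
Yield = (18 / 57) * 100
Yield = 0.3158 * 100
Yield = 31.58%


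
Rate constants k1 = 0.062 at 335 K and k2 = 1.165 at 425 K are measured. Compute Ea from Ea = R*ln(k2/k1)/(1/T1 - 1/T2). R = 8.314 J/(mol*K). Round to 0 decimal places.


Ea = R * ln(k2/k1) / (1/T1 - 1/T2)
ln(k2/k1) = ln(1.165/0.062) = 2.933342
1/T1 - 1/T2 = 1/335 - 1/425 = 0.00063213345
Ea = 8.314 * 2.933342 / 0.00063213345
Ea = 38580 J/mol


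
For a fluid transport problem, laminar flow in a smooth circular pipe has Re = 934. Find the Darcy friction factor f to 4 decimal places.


f = 64 / Re
f = 64 / 934
f = 0.0685


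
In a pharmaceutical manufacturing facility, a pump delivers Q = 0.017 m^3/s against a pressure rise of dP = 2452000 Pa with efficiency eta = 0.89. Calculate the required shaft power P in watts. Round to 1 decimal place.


P = Q * dP / eta
P = 0.017 * 2452000 / 0.89
P = 41684.0 / 0.89
P = 46836.0 W


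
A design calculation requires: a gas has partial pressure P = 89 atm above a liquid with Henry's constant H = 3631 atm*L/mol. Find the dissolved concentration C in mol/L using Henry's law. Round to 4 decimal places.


C = P / H
C = 89 / 3631
C = 0.0245 mol/L


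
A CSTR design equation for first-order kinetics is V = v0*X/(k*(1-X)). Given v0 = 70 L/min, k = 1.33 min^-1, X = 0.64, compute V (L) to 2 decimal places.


V = v0 * X / (k * (1 - X))
V = 70 * 0.64 / (1.33 * (1 - 0.64))
V = 44.8 / (1.33 * 0.36)
V = 44.8 / 0.4788
V = 93.57 L


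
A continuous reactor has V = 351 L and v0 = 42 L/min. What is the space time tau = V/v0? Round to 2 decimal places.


tau = V / v0
tau = 351 / 42
tau = 8.36 min


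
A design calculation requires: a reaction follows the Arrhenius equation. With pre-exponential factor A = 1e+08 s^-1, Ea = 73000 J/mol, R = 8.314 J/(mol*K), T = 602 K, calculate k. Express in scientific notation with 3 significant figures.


k = A * exp(-Ea/(R*T))
k = 1e+08 * exp(-73000 / (8.314 * 602))
k = 1e+08 * exp(-14.585333)
k = 4.63e+01


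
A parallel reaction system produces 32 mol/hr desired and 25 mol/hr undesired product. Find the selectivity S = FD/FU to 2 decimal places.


S = desired product rate / undesired product rate
S = 32 / 25
S = 1.28


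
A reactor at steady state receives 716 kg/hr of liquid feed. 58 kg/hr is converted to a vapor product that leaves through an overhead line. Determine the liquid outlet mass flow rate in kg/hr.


Steady-state mass balance on the main outlet: F_out = F_in - F_removed
F_out = 716 - 58
F_out = 658 kg/hr


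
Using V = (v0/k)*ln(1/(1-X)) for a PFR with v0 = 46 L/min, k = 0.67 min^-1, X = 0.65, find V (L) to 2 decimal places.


V = (v0/k) * ln(1/(1-X))
V = (46/0.67) * ln(1/(1-0.65))
V = 68.656716 * ln(2.857143)
V = 68.656716 * 1.049822
V = 72.08 L


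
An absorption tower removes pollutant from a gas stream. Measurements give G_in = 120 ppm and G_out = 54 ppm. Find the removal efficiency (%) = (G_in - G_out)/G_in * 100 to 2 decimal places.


Efficiency = (G_in - G_out) / G_in * 100%
Efficiency = (120 - 54) / 120 * 100
Efficiency = 66 / 120 * 100
Efficiency = 55.00%


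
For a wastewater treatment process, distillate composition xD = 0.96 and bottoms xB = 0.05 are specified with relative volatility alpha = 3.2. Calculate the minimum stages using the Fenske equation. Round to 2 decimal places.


N_min = ln((xD*(1-xB))/(xB*(1-xD))) / ln(alpha)
Numerator inside ln: 0.912 / 0.002 = 456.0
ln(456.0) = 6.122493
ln(alpha) = ln(3.2) = 1.163151
N_min = 6.122493 / 1.163151 = 5.26


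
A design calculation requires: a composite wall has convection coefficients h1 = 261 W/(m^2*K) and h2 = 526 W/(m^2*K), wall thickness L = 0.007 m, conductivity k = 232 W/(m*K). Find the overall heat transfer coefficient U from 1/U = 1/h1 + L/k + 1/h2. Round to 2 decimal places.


1/U = 1/h1 + L/k + 1/h2
1/U = 1/261 + 0.007/232 + 1/526
1/U = 0.0038314176 + 3.01724e-05 + 0.0019011407
1/U = 0.0057627307
U = 173.53 W/(m^2*K)


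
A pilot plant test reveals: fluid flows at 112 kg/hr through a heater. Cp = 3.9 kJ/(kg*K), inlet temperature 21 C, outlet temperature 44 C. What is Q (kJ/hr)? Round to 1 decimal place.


Q = m_dot * Cp * (T2 - T1)
Q = 112 * 3.9 * (44 - 21)
Q = 112 * 3.9 * 23
Q = 10046.4 kJ/hr


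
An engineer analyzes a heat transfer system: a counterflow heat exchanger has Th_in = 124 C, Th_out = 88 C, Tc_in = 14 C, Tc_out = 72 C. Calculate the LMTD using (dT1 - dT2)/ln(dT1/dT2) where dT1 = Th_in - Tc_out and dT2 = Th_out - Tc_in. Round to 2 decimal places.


dT1 = Th_in - Tc_out = 124 - 72 = 52
dT2 = Th_out - Tc_in = 88 - 14 = 74
LMTD = (dT1 - dT2) / ln(dT1/dT2)
LMTD = (52 - 74) / ln(52/74)
LMTD = 62.35 K


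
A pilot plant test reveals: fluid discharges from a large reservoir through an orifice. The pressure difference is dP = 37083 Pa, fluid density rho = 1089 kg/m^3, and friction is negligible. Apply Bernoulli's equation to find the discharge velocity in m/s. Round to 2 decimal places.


v = sqrt(2*dP/rho)
v = sqrt(2*37083/1089)
v = sqrt(68.104683)
v = 8.25 m/s


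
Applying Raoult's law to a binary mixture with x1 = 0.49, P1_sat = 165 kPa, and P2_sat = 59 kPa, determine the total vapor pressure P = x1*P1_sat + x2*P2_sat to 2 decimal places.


P = x1*P1_sat + x2*P2_sat
x2 = 1 - x1 = 1 - 0.49 = 0.51
P = 0.49*165 + 0.51*59
P = 80.85 + 30.09
P = 110.94 kPa


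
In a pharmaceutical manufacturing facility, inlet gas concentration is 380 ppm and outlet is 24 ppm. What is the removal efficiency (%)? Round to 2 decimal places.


Efficiency = (G_in - G_out) / G_in * 100%
Efficiency = (380 - 24) / 380 * 100
Efficiency = 356 / 380 * 100
Efficiency = 93.68%


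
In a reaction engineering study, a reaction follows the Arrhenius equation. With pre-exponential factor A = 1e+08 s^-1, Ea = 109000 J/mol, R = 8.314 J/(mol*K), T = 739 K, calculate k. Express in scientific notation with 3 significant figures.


k = A * exp(-Ea/(R*T))
k = 1e+08 * exp(-109000 / (8.314 * 739))
k = 1e+08 * exp(-17.740753)
k = 1.97e+00


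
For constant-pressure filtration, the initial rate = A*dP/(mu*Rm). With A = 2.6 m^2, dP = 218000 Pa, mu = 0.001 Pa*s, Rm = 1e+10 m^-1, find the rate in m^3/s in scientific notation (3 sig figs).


rate = A * dP / (mu * Rm)
rate = 2.6 * 218000 / (0.001 * 1e+10)
rate = 566800.0 / 1.000e+07
rate = 5.67e-02 m^3/s


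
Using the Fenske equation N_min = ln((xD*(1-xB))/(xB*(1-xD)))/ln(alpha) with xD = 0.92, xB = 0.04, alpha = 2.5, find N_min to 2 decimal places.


N_min = ln((xD*(1-xB))/(xB*(1-xD))) / ln(alpha)
Numerator inside ln: 0.8832 / 0.0032 = 276.0
ln(276.0) = 5.620401
ln(alpha) = ln(2.5) = 0.916291
N_min = 5.620401 / 0.916291 = 6.13


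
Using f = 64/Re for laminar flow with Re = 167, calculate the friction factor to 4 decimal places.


f = 64 / Re
f = 64 / 167
f = 0.3832


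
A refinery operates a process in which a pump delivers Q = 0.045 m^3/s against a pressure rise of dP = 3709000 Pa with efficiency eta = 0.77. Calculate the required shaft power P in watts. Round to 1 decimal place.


P = Q * dP / eta
P = 0.045 * 3709000 / 0.77
P = 166905.0 / 0.77
P = 216759.7 W


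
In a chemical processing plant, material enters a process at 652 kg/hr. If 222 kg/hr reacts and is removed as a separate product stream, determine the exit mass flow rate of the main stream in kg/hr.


Steady-state mass balance on the main outlet: F_out = F_in - F_removed
F_out = 652 - 222
F_out = 430 kg/hr


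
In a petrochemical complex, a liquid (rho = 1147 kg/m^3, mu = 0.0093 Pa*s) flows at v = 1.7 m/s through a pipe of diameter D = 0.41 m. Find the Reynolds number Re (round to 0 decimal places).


Re = rho * v * D / mu
Re = 1147 * 1.7 * 0.41 / 0.0093
Re = 799.459 / 0.0093
Re = 85963


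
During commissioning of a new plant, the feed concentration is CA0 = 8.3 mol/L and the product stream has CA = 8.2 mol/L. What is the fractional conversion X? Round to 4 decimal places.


X = (CA0 - CA) / CA0
X = (8.3 - 8.2) / 8.3
X = 0.1 / 8.3
X = 0.0120


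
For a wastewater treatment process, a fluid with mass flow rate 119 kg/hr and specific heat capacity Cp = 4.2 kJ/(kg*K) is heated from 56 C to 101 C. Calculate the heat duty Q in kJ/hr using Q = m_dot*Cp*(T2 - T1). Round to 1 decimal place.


Q = m_dot * Cp * (T2 - T1)
Q = 119 * 4.2 * (101 - 56)
Q = 119 * 4.2 * 45
Q = 22491.0 kJ/hr


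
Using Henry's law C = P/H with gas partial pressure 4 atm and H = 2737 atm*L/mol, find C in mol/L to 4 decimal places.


C = P / H
C = 4 / 2737
C = 0.0015 mol/L


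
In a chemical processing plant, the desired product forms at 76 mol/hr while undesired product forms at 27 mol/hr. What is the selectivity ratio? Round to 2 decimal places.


S = desired product rate / undesired product rate
S = 76 / 27
S = 2.81


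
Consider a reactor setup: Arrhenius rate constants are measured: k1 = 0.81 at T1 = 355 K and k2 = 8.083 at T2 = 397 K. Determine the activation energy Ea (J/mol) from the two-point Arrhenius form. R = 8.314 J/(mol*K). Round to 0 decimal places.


Ea = R * ln(k2/k1) / (1/T1 - 1/T2)
ln(k2/k1) = ln(8.083/0.81) = 2.3004841
1/T1 - 1/T2 = 1/355 - 1/397 = 0.000298009721
Ea = 8.314 * 2.3004841 / 0.000298009721
Ea = 64180 J/mol


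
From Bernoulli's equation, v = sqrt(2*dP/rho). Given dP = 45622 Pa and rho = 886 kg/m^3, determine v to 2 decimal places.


v = sqrt(2*dP/rho)
v = sqrt(2*45622/886)
v = sqrt(102.984199)
v = 10.15 m/s


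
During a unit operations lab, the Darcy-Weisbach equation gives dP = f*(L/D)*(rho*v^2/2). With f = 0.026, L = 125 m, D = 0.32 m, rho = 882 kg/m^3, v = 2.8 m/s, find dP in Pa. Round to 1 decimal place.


dP = f * (L/D) * (rho*v^2/2)
dP = 0.026 * (125/0.32) * (882*2.8^2/2)
L/D = 390.625
rho*v^2/2 = 882*7.84/2 = 3457.44
dP = 0.026 * 390.625 * 3457.44
dP = 35114.6 Pa


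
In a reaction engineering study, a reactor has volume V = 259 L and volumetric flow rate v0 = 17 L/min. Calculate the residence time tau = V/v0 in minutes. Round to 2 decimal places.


tau = V / v0
tau = 259 / 17
tau = 15.24 min


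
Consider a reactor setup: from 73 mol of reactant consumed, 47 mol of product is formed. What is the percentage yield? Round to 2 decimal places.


Yield = (moles product / moles consumed) * 100%
Yield = (47 / 73) * 100
Yield = 0.6438 * 100
Yield = 64.38%


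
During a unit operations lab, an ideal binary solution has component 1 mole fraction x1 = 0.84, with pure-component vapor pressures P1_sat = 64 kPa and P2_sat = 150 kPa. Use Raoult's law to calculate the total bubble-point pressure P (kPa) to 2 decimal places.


P = x1*P1_sat + x2*P2_sat
x2 = 1 - x1 = 1 - 0.84 = 0.16
P = 0.84*64 + 0.16*150
P = 53.76 + 24.0
P = 77.76 kPa


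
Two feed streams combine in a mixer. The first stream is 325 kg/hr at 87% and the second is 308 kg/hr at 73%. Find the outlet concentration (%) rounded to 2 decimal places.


Mass balance on solute: F1*x1 + F2*x2 = F3*x3
F3 = F1 + F2 = 325 + 308 = 633 kg/hr
x3 = (F1*x1 + F2*x2)/F3
x3 = (325*0.87 + 308*0.73) / 633
x3 = 80.19%


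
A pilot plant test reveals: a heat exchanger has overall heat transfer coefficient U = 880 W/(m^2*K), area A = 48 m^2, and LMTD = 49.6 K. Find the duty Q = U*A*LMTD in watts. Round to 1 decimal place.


Q = U * A * LMTD
Q = 880 * 48 * 49.6
Q = 2095104.0 W


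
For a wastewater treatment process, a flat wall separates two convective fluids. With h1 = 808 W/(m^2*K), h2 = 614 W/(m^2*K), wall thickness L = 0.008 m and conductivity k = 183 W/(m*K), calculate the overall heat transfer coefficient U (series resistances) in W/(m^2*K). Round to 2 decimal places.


1/U = 1/h1 + L/k + 1/h2
1/U = 1/808 + 0.008/183 + 1/614
1/U = 0.0012376238 + 4.37158e-05 + 0.0016286645
1/U = 0.0029100041
U = 343.64 W/(m^2*K)


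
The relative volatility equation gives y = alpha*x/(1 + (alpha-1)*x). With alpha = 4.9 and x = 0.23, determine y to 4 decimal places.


y = alpha*x / (1 + (alpha-1)*x)
y = 4.9*0.23 / (1 + (4.9-1)*0.23)
y = 1.127 / (1 + 0.897)
y = 1.127 / 1.897
y = 0.5941


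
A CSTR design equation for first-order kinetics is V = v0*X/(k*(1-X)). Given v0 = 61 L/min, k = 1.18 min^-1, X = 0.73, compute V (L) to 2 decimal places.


V = v0 * X / (k * (1 - X))
V = 61 * 0.73 / (1.18 * (1 - 0.73))
V = 44.53 / (1.18 * 0.27)
V = 44.53 / 0.3186
V = 139.77 L


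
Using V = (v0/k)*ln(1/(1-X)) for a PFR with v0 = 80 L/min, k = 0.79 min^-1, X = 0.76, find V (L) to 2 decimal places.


V = (v0/k) * ln(1/(1-X))
V = (80/0.79) * ln(1/(1-0.76))
V = 101.265823 * ln(4.166667)
V = 101.265823 * 1.427116
V = 144.52 L


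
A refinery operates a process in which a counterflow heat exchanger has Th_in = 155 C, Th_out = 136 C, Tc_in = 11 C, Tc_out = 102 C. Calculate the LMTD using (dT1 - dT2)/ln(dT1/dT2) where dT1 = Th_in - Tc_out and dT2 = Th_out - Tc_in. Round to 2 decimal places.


dT1 = Th_in - Tc_out = 155 - 102 = 53
dT2 = Th_out - Tc_in = 136 - 11 = 125
LMTD = (dT1 - dT2) / ln(dT1/dT2)
LMTD = (53 - 125) / ln(53/125)
LMTD = 83.91 K


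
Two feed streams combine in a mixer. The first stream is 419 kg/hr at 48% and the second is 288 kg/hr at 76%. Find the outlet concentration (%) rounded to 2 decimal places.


Mass balance on solute: F1*x1 + F2*x2 = F3*x3
F3 = F1 + F2 = 419 + 288 = 707 kg/hr
x3 = (F1*x1 + F2*x2)/F3
x3 = (419*0.48 + 288*0.76) / 707
x3 = 59.41%


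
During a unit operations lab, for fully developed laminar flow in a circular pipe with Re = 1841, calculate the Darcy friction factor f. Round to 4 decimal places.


f = 64 / Re
f = 64 / 1841
f = 0.0348


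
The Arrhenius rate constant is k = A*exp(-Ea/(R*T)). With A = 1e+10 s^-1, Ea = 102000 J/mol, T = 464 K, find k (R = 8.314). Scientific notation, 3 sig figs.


k = A * exp(-Ea/(R*T))
k = 1e+10 * exp(-102000 / (8.314 * 464))
k = 1e+10 * exp(-26.440653)
k = 3.29e-02


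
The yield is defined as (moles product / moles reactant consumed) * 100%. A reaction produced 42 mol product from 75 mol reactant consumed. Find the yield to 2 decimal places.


Yield = (moles product / moles consumed) * 100%
Yield = (42 / 75) * 100
Yield = 0.56 * 100
Yield = 56.00%


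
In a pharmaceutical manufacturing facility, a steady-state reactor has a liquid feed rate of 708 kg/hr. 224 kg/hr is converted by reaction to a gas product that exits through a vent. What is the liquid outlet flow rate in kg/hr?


Steady-state mass balance on the main outlet: F_out = F_in - F_removed
F_out = 708 - 224
F_out = 484 kg/hr


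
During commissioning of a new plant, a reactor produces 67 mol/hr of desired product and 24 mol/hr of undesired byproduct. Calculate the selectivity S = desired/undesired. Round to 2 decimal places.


S = desired product rate / undesired product rate
S = 67 / 24
S = 2.79


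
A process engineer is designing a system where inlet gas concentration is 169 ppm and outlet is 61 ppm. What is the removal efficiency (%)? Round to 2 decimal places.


Efficiency = (G_in - G_out) / G_in * 100%
Efficiency = (169 - 61) / 169 * 100
Efficiency = 108 / 169 * 100
Efficiency = 63.91%


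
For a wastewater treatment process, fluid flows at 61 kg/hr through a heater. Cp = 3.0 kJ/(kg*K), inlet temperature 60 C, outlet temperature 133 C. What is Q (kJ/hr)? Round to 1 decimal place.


Q = m_dot * Cp * (T2 - T1)
Q = 61 * 3.0 * (133 - 60)
Q = 61 * 3.0 * 73
Q = 13359.0 kJ/hr


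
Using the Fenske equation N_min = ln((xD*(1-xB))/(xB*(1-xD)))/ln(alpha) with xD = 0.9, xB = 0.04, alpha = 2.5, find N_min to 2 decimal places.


N_min = ln((xD*(1-xB))/(xB*(1-xD))) / ln(alpha)
Numerator inside ln: 0.864 / 0.004 = 216.0
ln(216.0) = 5.375278
ln(alpha) = ln(2.5) = 0.916291
N_min = 5.375278 / 0.916291 = 5.87


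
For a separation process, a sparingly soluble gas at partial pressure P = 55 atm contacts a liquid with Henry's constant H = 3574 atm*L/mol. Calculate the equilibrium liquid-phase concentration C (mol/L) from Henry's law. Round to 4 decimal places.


C = P / H
C = 55 / 3574
C = 0.0154 mol/L


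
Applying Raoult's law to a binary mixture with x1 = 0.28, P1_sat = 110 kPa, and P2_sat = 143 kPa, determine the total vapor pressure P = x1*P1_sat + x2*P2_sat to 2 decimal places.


P = x1*P1_sat + x2*P2_sat
x2 = 1 - x1 = 1 - 0.28 = 0.72
P = 0.28*110 + 0.72*143
P = 30.8 + 102.96
P = 133.76 kPa


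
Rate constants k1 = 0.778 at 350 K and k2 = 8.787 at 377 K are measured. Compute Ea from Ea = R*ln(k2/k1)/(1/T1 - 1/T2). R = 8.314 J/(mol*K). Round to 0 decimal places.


Ea = R * ln(k2/k1) / (1/T1 - 1/T2)
ln(k2/k1) = ln(8.787/0.778) = 2.4243021
1/T1 - 1/T2 = 1/350 - 1/377 = 0.000204622963
Ea = 8.314 * 2.4243021 / 0.000204622963
Ea = 98501 J/mol


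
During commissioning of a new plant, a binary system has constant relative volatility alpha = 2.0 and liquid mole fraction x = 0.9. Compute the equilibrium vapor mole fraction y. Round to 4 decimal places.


y = alpha*x / (1 + (alpha-1)*x)
y = 2.0*0.9 / (1 + (2.0-1)*0.9)
y = 1.8 / (1 + 0.9)
y = 1.8 / 1.9
y = 0.9474


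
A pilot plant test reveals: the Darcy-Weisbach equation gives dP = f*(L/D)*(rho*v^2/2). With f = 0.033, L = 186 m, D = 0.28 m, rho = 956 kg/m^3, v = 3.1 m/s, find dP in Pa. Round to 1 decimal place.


dP = f * (L/D) * (rho*v^2/2)
dP = 0.033 * (186/0.28) * (956*3.1^2/2)
L/D = 664.28571429
rho*v^2/2 = 956*9.61/2 = 4593.58
dP = 0.033 * 664.28571429 * 4593.58
dP = 100697.8 Pa


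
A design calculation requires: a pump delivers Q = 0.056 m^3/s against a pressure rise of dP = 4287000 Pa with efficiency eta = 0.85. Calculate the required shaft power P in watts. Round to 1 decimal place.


P = Q * dP / eta
P = 0.056 * 4287000 / 0.85
P = 240072.0 / 0.85
P = 282437.6 W


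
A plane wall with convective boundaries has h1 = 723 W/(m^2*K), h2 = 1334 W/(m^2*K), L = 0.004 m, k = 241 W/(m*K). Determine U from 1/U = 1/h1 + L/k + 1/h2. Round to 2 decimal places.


1/U = 1/h1 + L/k + 1/h2
1/U = 1/723 + 0.004/241 + 1/1334
1/U = 0.0013831259 + 1.65975e-05 + 0.0007496252
1/U = 0.0021493486
U = 465.26 W/(m^2*K)


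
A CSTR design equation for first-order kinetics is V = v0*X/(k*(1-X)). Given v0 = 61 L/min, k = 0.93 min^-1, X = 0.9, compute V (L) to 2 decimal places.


V = v0 * X / (k * (1 - X))
V = 61 * 0.9 / (0.93 * (1 - 0.9))
V = 54.9 / (0.93 * 0.1)
V = 54.9 / 0.093
V = 590.32 L


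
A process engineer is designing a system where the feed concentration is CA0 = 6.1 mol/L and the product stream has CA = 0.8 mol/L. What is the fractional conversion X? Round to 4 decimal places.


X = (CA0 - CA) / CA0
X = (6.1 - 0.8) / 6.1
X = 5.3 / 6.1
X = 0.8689


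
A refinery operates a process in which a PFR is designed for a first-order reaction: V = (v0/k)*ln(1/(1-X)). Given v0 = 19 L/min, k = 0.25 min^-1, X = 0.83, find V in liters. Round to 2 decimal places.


V = (v0/k) * ln(1/(1-X))
V = (19/0.25) * ln(1/(1-0.83))
V = 76.0 * ln(5.882353)
V = 76.0 * 1.771957
V = 134.67 L


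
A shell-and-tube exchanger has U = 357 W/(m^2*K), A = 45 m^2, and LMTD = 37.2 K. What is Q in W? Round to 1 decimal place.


Q = U * A * LMTD
Q = 357 * 45 * 37.2
Q = 597618.0 W


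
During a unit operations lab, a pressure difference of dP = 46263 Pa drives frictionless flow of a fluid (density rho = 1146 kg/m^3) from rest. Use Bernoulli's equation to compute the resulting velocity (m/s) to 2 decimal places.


v = sqrt(2*dP/rho)
v = sqrt(2*46263/1146)
v = sqrt(80.73822)
v = 8.99 m/s


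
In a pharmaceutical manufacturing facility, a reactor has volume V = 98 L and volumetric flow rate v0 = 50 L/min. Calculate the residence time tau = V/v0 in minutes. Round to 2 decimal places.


tau = V / v0
tau = 98 / 50
tau = 1.96 min


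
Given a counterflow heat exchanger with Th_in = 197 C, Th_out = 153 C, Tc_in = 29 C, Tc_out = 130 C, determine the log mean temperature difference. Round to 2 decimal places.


dT1 = Th_in - Tc_out = 197 - 130 = 67
dT2 = Th_out - Tc_in = 153 - 29 = 124
LMTD = (dT1 - dT2) / ln(dT1/dT2)
LMTD = (67 - 124) / ln(67/124)
LMTD = 92.59 K


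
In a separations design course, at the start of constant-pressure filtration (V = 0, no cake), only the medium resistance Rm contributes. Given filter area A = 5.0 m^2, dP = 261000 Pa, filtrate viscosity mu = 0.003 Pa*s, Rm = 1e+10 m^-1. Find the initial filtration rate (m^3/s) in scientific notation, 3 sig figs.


rate = A * dP / (mu * Rm)
rate = 5.0 * 261000 / (0.003 * 1e+10)
rate = 1305000.0 / 3.000e+07
rate = 4.35e-02 m^3/s


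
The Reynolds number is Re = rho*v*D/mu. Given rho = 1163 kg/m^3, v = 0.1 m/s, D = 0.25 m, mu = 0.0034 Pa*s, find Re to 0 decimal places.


Re = rho * v * D / mu
Re = 1163 * 0.1 * 0.25 / 0.0034
Re = 29.075 / 0.0034
Re = 8551


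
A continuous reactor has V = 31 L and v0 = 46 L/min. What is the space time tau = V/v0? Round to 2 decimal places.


tau = V / v0
tau = 31 / 46
tau = 0.67 min


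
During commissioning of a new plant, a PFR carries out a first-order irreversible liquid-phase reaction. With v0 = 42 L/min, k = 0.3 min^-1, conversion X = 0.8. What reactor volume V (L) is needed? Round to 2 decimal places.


V = (v0/k) * ln(1/(1-X))
V = (42/0.3) * ln(1/(1-0.8))
V = 140.0 * ln(5.0)
V = 140.0 * 1.609438
V = 225.32 L


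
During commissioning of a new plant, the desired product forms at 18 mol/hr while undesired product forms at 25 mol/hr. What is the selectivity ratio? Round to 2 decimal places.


S = desired product rate / undesired product rate
S = 18 / 25
S = 0.72


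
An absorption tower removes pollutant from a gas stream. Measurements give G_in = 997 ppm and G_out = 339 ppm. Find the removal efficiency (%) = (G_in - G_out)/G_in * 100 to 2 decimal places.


Efficiency = (G_in - G_out) / G_in * 100%
Efficiency = (997 - 339) / 997 * 100
Efficiency = 658 / 997 * 100
Efficiency = 66.00%


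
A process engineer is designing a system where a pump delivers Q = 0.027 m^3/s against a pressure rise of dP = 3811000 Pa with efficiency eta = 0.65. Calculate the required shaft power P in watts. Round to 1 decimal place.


P = Q * dP / eta
P = 0.027 * 3811000 / 0.65
P = 102897.0 / 0.65
P = 158303.1 W


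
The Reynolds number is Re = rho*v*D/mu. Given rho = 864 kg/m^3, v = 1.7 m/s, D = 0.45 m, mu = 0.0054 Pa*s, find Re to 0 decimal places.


Re = rho * v * D / mu
Re = 864 * 1.7 * 0.45 / 0.0054
Re = 660.96 / 0.0054
Re = 122400


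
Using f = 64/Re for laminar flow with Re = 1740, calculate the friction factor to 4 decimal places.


f = 64 / Re
f = 64 / 1740
f = 0.0368


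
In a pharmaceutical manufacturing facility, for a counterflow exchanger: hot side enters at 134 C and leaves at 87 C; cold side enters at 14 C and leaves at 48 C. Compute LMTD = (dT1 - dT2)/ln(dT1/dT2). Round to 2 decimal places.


dT1 = Th_in - Tc_out = 134 - 48 = 86
dT2 = Th_out - Tc_in = 87 - 14 = 73
LMTD = (dT1 - dT2) / ln(dT1/dT2)
LMTD = (86 - 73) / ln(86/73)
LMTD = 79.32 K


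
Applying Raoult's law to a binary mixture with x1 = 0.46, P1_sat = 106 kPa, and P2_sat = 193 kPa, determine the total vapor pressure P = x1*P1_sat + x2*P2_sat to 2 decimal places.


P = x1*P1_sat + x2*P2_sat
x2 = 1 - x1 = 1 - 0.46 = 0.54
P = 0.46*106 + 0.54*193
P = 48.76 + 104.22
P = 152.98 kPa


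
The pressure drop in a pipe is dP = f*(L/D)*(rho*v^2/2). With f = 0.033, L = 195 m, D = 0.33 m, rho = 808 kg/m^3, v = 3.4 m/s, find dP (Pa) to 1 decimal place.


dP = f * (L/D) * (rho*v^2/2)
dP = 0.033 * (195/0.33) * (808*3.4^2/2)
L/D = 590.90909091
rho*v^2/2 = 808*11.56/2 = 4670.24
dP = 0.033 * 590.90909091 * 4670.24
dP = 91069.7 Pa


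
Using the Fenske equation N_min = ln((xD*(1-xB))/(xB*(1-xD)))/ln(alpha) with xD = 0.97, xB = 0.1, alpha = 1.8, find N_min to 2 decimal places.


N_min = ln((xD*(1-xB))/(xB*(1-xD))) / ln(alpha)
Numerator inside ln: 0.873 / 0.003 = 291.0
ln(291.0) = 5.673323
ln(alpha) = ln(1.8) = 0.587787
N_min = 5.673323 / 0.587787 = 9.65


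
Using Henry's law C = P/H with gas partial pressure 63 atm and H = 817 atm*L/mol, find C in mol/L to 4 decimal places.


C = P / H
C = 63 / 817
C = 0.0771 mol/L


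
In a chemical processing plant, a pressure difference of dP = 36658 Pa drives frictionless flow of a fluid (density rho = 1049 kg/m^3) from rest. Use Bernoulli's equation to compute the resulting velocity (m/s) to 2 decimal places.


v = sqrt(2*dP/rho)
v = sqrt(2*36658/1049)
v = sqrt(69.891325)
v = 8.36 m/s


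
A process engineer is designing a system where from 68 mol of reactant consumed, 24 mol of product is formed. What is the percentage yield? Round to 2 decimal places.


Yield = (moles product / moles consumed) * 100%
Yield = (24 / 68) * 100
Yield = 0.3529 * 100
Yield = 35.29%


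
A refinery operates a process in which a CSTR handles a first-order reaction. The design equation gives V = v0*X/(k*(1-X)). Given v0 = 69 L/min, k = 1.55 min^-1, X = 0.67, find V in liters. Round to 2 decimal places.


V = v0 * X / (k * (1 - X))
V = 69 * 0.67 / (1.55 * (1 - 0.67))
V = 46.23 / (1.55 * 0.33)
V = 46.23 / 0.5115
V = 90.38 L


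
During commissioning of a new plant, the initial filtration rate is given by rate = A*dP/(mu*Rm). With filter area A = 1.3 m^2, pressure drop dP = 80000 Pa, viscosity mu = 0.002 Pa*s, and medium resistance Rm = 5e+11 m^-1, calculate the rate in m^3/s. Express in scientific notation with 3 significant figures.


rate = A * dP / (mu * Rm)
rate = 1.3 * 80000 / (0.002 * 5e+11)
rate = 104000.0 / 1.000e+09
rate = 1.04e-04 m^3/s


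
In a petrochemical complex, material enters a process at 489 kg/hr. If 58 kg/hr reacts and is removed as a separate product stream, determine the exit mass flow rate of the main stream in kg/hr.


Steady-state mass balance on the main outlet: F_out = F_in - F_removed
F_out = 489 - 58
F_out = 431 kg/hr


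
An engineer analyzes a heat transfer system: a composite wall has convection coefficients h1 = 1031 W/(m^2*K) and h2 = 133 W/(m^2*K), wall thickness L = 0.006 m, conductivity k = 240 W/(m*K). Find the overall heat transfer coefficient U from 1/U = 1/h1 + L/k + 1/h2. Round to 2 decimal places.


1/U = 1/h1 + L/k + 1/h2
1/U = 1/1031 + 0.006/240 + 1/133
1/U = 0.0009699321 + 2.5e-05 + 0.007518797
1/U = 0.0085137291
U = 117.46 W/(m^2*K)


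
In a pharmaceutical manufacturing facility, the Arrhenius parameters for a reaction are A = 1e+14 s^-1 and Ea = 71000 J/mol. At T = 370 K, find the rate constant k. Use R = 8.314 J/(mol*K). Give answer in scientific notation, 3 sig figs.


k = A * exp(-Ea/(R*T))
k = 1e+14 * exp(-71000 / (8.314 * 370))
k = 1e+14 * exp(-23.080574)
k = 9.47e+03


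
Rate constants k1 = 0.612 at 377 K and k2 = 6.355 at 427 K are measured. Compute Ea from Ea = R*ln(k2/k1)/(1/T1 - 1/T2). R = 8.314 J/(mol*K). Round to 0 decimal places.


Ea = R * ln(k2/k1) / (1/T1 - 1/T2)
ln(k2/k1) = ln(6.355/0.612) = 2.3402649
1/T1 - 1/T2 = 1/377 - 1/427 = 0.000310599519
Ea = 8.314 * 2.3402649 / 0.000310599519
Ea = 62643 J/mol


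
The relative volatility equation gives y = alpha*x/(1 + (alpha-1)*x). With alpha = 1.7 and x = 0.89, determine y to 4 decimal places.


y = alpha*x / (1 + (alpha-1)*x)
y = 1.7*0.89 / (1 + (1.7-1)*0.89)
y = 1.513 / (1 + 0.623)
y = 1.513 / 1.623
y = 0.9322


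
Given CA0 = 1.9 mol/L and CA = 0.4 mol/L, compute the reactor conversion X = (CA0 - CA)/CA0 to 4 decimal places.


X = (CA0 - CA) / CA0
X = (1.9 - 0.4) / 1.9
X = 1.5 / 1.9
X = 0.7895


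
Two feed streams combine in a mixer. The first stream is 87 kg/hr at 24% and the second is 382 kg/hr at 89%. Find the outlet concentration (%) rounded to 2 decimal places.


Mass balance on solute: F1*x1 + F2*x2 = F3*x3
F3 = F1 + F2 = 87 + 382 = 469 kg/hr
x3 = (F1*x1 + F2*x2)/F3
x3 = (87*0.24 + 382*0.89) / 469
x3 = 76.94%


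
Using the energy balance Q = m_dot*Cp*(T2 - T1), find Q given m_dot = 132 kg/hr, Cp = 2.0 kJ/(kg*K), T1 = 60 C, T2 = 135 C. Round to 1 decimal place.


Q = m_dot * Cp * (T2 - T1)
Q = 132 * 2.0 * (135 - 60)
Q = 132 * 2.0 * 75
Q = 19800.0 kJ/hr


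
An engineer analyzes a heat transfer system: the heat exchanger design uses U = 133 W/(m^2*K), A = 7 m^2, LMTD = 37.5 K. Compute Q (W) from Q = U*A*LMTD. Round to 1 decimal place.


Q = U * A * LMTD
Q = 133 * 7 * 37.5
Q = 34912.5 W


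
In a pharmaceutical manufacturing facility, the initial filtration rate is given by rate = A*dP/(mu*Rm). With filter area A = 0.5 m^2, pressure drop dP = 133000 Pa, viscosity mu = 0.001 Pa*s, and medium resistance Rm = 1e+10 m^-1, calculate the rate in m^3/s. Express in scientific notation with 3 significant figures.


rate = A * dP / (mu * Rm)
rate = 0.5 * 133000 / (0.001 * 1e+10)
rate = 66500.0 / 1.000e+07
rate = 6.65e-03 m^3/s


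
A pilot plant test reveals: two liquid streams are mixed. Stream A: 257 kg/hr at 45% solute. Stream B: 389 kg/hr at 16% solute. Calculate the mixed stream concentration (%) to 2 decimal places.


Mass balance on solute: F1*x1 + F2*x2 = F3*x3
F3 = F1 + F2 = 257 + 389 = 646 kg/hr
x3 = (F1*x1 + F2*x2)/F3
x3 = (257*0.45 + 389*0.16) / 646
x3 = 27.54%


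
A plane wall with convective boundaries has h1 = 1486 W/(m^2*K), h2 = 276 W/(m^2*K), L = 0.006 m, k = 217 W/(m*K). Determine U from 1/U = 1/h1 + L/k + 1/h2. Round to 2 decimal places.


1/U = 1/h1 + L/k + 1/h2
1/U = 1/1486 + 0.006/217 + 1/276
1/U = 0.0006729475 + 2.76498e-05 + 0.0036231884
1/U = 0.0043237857
U = 231.28 W/(m^2*K)


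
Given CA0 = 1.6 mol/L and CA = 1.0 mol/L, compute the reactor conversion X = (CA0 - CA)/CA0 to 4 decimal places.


X = (CA0 - CA) / CA0
X = (1.6 - 1.0) / 1.6
X = 0.6 / 1.6
X = 0.3750
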